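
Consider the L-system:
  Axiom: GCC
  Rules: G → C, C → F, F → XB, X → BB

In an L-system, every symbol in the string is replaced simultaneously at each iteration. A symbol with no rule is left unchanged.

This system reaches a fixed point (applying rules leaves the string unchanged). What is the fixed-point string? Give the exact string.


Answer: BBBBBBBBB

Derivation:
Step 0: GCC
Step 1: CFF
Step 2: FXBXB
Step 3: XBBBBBBB
Step 4: BBBBBBBBB
Step 5: BBBBBBBBB  (unchanged — fixed point at step 4)


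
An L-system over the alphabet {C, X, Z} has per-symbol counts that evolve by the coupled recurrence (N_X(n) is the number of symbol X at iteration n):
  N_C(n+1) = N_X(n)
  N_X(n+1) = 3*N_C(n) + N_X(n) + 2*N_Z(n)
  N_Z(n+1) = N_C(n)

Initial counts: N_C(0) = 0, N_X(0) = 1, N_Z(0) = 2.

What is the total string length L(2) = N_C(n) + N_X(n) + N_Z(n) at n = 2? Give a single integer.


Answer: 14

Derivation:
Step 0: N_C=0, N_X=1, N_Z=2, L=3
Step 1: N_C=1, N_X=5, N_Z=0, L=6
Step 2: N_C=5, N_X=8, N_Z=1, L=14


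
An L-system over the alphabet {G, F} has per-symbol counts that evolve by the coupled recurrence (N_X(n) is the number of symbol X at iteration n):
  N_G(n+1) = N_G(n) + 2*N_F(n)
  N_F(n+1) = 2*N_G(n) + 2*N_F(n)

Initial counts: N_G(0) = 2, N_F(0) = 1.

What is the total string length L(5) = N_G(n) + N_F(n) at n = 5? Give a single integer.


Step 0: N_G=2, N_F=1, L=3
Step 1: N_G=4, N_F=6, L=10
Step 2: N_G=16, N_F=20, L=36
Step 3: N_G=56, N_F=72, L=128
Step 4: N_G=200, N_F=256, L=456
Step 5: N_G=712, N_F=912, L=1624

Answer: 1624


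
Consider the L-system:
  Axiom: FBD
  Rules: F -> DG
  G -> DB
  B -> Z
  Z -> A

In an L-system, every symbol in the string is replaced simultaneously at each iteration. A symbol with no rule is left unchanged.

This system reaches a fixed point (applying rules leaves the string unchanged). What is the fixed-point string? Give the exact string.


Answer: DDAAD

Derivation:
Step 0: FBD
Step 1: DGZD
Step 2: DDBAD
Step 3: DDZAD
Step 4: DDAAD
Step 5: DDAAD  (unchanged — fixed point at step 4)


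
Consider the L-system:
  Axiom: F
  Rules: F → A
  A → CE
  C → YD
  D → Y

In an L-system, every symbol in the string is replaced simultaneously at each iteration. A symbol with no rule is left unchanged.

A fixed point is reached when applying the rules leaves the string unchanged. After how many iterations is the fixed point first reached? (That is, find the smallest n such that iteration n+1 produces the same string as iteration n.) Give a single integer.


Step 0: F
Step 1: A
Step 2: CE
Step 3: YDE
Step 4: YYE
Step 5: YYE  (unchanged — fixed point at step 4)

Answer: 4


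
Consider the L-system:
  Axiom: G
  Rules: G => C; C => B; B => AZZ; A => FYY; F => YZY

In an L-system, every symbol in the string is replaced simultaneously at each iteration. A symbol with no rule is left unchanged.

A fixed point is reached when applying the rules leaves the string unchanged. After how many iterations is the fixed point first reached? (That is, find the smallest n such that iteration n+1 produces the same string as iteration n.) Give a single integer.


Step 0: G
Step 1: C
Step 2: B
Step 3: AZZ
Step 4: FYYZZ
Step 5: YZYYYZZ
Step 6: YZYYYZZ  (unchanged — fixed point at step 5)

Answer: 5


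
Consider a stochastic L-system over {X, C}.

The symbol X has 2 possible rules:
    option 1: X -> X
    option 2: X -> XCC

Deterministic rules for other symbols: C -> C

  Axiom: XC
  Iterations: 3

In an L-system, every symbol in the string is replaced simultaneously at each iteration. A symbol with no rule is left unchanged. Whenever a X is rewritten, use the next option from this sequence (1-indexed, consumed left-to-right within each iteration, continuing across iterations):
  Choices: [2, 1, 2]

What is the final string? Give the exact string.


Step 0: XC
Step 1: XCCC  (used choices [2])
Step 2: XCCC  (used choices [1])
Step 3: XCCCCC  (used choices [2])

Answer: XCCCCC


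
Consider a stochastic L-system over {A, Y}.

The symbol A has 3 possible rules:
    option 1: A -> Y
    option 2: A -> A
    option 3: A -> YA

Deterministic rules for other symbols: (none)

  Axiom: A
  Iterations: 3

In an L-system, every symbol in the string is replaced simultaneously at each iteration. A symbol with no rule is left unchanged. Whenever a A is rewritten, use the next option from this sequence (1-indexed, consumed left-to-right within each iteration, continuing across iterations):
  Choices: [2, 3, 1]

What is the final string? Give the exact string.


Step 0: A
Step 1: A  (used choices [2])
Step 2: YA  (used choices [3])
Step 3: YY  (used choices [1])

Answer: YY


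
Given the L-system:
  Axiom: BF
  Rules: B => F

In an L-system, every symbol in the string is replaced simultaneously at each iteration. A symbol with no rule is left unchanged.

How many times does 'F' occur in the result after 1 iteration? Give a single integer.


Step 0: BF  (1 'F')
Step 1: FF  (2 'F')

Answer: 2


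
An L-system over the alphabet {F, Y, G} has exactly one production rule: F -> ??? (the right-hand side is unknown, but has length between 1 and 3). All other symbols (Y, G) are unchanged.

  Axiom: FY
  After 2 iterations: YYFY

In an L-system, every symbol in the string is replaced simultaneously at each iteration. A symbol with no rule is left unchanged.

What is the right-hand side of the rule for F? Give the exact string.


Trying F -> YF:
  Step 0: FY
  Step 1: YFY
  Step 2: YYFY
Matches the given result.

Answer: YF


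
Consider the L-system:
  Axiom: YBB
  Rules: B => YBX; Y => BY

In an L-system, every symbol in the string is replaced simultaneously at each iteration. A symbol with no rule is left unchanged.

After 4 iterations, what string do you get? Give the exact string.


Step 0: YBB
Step 1: BYYBXYBX
Step 2: YBXBYBYYBXXBYYBXX
Step 3: BYYBXXYBXBYYBXBYBYYBXXXYBXBYBYYBXXX
Step 4: YBXBYBYYBXXXBYYBXXYBXBYBYYBXXYBXBYYBXBYBYYBXXXXBYYBXXYBXBYYBXBYBYYBXXXX

Answer: YBXBYBYYBXXXBYYBXXYBXBYBYYBXXYBXBYYBXBYBYYBXXXXBYYBXXYBXBYYBXBYBYYBXXXX


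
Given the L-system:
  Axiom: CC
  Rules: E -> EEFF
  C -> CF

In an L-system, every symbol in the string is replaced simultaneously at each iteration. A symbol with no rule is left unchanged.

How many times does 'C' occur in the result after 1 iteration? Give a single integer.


Answer: 2

Derivation:
Step 0: CC  (2 'C')
Step 1: CFCF  (2 'C')


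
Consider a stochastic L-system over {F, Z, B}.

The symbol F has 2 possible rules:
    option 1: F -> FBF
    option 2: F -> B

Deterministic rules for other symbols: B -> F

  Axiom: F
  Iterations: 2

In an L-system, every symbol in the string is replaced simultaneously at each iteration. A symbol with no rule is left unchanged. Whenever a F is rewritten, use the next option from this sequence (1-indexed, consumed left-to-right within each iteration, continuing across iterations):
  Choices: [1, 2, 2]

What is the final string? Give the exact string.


Step 0: F
Step 1: FBF  (used choices [1])
Step 2: BFB  (used choices [2, 2])

Answer: BFB


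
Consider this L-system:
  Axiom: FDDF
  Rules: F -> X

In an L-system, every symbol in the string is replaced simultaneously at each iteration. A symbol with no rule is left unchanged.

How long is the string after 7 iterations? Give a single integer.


Step 0: length = 4
Step 1: length = 4
Step 2: length = 4
Step 3: length = 4
Step 4: length = 4
Step 5: length = 4
Step 6: length = 4
Step 7: length = 4

Answer: 4


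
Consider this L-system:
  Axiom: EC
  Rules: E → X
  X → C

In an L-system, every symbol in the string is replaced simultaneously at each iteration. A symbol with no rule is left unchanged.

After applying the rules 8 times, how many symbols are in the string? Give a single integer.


Step 0: length = 2
Step 1: length = 2
Step 2: length = 2
Step 3: length = 2
Step 4: length = 2
Step 5: length = 2
Step 6: length = 2
Step 7: length = 2
Step 8: length = 2

Answer: 2


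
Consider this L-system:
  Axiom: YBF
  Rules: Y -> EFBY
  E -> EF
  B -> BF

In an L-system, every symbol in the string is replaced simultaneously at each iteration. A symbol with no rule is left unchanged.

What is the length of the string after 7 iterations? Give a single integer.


Answer: 73

Derivation:
Step 0: length = 3
Step 1: length = 7
Step 2: length = 13
Step 3: length = 21
Step 4: length = 31
Step 5: length = 43
Step 6: length = 57
Step 7: length = 73


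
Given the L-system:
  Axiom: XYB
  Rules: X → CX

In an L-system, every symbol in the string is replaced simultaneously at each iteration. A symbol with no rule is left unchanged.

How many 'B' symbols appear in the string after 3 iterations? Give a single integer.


Answer: 1

Derivation:
Step 0: XYB  (1 'B')
Step 1: CXYB  (1 'B')
Step 2: CCXYB  (1 'B')
Step 3: CCCXYB  (1 'B')


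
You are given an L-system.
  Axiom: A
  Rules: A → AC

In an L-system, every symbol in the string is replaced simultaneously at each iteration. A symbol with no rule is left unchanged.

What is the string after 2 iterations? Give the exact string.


Step 0: A
Step 1: AC
Step 2: ACC

Answer: ACC


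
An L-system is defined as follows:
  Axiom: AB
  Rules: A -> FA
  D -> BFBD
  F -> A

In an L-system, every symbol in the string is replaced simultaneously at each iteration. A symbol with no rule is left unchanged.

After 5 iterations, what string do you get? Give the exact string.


Answer: FAAFAAFAFAAFAB

Derivation:
Step 0: AB
Step 1: FAB
Step 2: AFAB
Step 3: FAAFAB
Step 4: AFAFAAFAB
Step 5: FAAFAAFAFAAFAB


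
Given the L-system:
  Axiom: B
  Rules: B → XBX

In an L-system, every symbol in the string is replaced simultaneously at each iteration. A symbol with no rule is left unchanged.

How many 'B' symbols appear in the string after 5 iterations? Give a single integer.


Step 0: B  (1 'B')
Step 1: XBX  (1 'B')
Step 2: XXBXX  (1 'B')
Step 3: XXXBXXX  (1 'B')
Step 4: XXXXBXXXX  (1 'B')
Step 5: XXXXXBXXXXX  (1 'B')

Answer: 1


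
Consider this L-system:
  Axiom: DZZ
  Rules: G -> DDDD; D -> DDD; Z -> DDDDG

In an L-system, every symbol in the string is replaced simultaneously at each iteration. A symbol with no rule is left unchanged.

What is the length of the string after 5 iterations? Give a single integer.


Step 0: length = 3
Step 1: length = 13
Step 2: length = 41
Step 3: length = 123
Step 4: length = 369
Step 5: length = 1107

Answer: 1107


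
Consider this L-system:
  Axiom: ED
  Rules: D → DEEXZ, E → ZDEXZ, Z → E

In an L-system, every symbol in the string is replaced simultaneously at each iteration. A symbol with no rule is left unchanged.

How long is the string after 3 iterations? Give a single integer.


Answer: 90

Derivation:
Step 0: length = 2
Step 1: length = 10
Step 2: length = 30
Step 3: length = 90


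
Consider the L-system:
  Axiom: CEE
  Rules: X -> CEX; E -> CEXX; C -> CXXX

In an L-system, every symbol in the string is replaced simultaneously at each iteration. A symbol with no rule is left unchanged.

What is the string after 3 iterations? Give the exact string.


Step 0: CEE
Step 1: CXXXCEXXCEXX
Step 2: CXXXCEXCEXCEXCXXXCEXXCEXCEXCXXXCEXXCEXCEX
Step 3: CXXXCEXCEXCEXCXXXCEXXCEXCXXXCEXXCEXCXXXCEXXCEXCXXXCEXCEXCEXCXXXCEXXCEXCEXCXXXCEXXCEXCXXXCEXXCEXCXXXCEXCEXCEXCXXXCEXXCEXCEXCXXXCEXXCEXCXXXCEXXCEX

Answer: CXXXCEXCEXCEXCXXXCEXXCEXCXXXCEXXCEXCXXXCEXXCEXCXXXCEXCEXCEXCXXXCEXXCEXCEXCXXXCEXXCEXCXXXCEXXCEXCXXXCEXCEXCEXCXXXCEXXCEXCEXCXXXCEXXCEXCXXXCEXXCEX


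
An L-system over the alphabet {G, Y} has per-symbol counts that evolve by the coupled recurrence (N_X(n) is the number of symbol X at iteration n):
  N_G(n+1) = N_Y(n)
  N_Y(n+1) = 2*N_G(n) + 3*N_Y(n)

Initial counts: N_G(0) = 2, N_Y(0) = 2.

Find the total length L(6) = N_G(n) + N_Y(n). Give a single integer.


Answer: 7052

Derivation:
Step 0: N_G=2, N_Y=2, L=4
Step 1: N_G=2, N_Y=10, L=12
Step 2: N_G=10, N_Y=34, L=44
Step 3: N_G=34, N_Y=122, L=156
Step 4: N_G=122, N_Y=434, L=556
Step 5: N_G=434, N_Y=1546, L=1980
Step 6: N_G=1546, N_Y=5506, L=7052


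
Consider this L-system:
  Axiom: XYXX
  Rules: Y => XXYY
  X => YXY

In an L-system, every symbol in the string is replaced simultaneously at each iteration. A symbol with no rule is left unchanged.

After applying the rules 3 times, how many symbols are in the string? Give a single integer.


Step 0: length = 4
Step 1: length = 13
Step 2: length = 47
Step 3: length = 167

Answer: 167


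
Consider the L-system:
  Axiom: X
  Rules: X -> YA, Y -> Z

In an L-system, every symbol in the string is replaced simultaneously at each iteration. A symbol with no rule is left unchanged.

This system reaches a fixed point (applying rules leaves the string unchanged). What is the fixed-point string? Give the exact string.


Step 0: X
Step 1: YA
Step 2: ZA
Step 3: ZA  (unchanged — fixed point at step 2)

Answer: ZA


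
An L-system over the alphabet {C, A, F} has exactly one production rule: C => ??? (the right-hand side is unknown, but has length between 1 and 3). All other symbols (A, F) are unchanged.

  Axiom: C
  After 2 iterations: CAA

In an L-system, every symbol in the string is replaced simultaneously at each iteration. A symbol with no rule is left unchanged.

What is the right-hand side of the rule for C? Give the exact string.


Answer: CA

Derivation:
Trying C => CA:
  Step 0: C
  Step 1: CA
  Step 2: CAA
Matches the given result.


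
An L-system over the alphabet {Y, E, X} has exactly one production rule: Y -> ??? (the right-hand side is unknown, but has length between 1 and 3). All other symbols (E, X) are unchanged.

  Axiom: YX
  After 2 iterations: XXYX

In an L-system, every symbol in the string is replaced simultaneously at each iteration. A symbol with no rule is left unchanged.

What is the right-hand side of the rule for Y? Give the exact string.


Trying Y -> XY:
  Step 0: YX
  Step 1: XYX
  Step 2: XXYX
Matches the given result.

Answer: XY


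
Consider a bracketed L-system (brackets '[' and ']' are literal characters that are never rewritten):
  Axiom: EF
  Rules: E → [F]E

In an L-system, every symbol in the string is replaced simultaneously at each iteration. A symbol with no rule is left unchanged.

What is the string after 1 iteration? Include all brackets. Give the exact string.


Step 0: EF
Step 1: [F]EF

Answer: [F]EF


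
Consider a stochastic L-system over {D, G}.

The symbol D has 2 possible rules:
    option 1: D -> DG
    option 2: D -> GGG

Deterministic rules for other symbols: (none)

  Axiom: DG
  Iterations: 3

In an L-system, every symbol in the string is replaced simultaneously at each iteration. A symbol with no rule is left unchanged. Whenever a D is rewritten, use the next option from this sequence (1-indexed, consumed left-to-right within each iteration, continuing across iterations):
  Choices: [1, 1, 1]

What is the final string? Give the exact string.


Answer: DGGGG

Derivation:
Step 0: DG
Step 1: DGG  (used choices [1])
Step 2: DGGG  (used choices [1])
Step 3: DGGGG  (used choices [1])


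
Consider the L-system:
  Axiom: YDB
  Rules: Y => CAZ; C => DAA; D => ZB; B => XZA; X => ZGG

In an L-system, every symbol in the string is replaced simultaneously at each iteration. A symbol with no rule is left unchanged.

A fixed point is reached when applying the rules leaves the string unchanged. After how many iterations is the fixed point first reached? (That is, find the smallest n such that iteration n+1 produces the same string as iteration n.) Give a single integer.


Answer: 5

Derivation:
Step 0: YDB
Step 1: CAZZBXZA
Step 2: DAAAZZXZAZGGZA
Step 3: ZBAAAZZZGGZAZGGZA
Step 4: ZXZAAAAZZZGGZAZGGZA
Step 5: ZZGGZAAAAZZZGGZAZGGZA
Step 6: ZZGGZAAAAZZZGGZAZGGZA  (unchanged — fixed point at step 5)


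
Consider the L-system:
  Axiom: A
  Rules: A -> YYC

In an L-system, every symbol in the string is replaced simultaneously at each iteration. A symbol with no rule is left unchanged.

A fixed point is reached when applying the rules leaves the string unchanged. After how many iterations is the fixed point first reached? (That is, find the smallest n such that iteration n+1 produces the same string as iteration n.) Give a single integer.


Answer: 1

Derivation:
Step 0: A
Step 1: YYC
Step 2: YYC  (unchanged — fixed point at step 1)


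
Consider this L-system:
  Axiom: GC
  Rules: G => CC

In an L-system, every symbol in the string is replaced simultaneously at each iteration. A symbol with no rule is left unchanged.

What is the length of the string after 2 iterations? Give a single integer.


Answer: 3

Derivation:
Step 0: length = 2
Step 1: length = 3
Step 2: length = 3


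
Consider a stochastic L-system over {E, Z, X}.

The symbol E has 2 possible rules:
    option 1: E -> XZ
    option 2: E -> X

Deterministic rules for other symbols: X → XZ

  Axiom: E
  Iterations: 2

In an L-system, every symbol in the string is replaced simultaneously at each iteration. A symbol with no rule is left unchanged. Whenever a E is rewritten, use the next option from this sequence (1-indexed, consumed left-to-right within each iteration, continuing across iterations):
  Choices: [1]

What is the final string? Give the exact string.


Step 0: E
Step 1: XZ  (used choices [1])
Step 2: XZZ  (used choices [])

Answer: XZZ


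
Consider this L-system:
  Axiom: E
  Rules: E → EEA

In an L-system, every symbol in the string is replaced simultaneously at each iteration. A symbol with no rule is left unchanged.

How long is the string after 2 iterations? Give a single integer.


Answer: 7

Derivation:
Step 0: length = 1
Step 1: length = 3
Step 2: length = 7


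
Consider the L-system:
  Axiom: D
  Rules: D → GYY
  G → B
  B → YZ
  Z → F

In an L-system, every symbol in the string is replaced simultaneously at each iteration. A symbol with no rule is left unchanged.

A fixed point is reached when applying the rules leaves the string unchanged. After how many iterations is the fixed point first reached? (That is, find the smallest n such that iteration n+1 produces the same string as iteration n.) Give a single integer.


Step 0: D
Step 1: GYY
Step 2: BYY
Step 3: YZYY
Step 4: YFYY
Step 5: YFYY  (unchanged — fixed point at step 4)

Answer: 4


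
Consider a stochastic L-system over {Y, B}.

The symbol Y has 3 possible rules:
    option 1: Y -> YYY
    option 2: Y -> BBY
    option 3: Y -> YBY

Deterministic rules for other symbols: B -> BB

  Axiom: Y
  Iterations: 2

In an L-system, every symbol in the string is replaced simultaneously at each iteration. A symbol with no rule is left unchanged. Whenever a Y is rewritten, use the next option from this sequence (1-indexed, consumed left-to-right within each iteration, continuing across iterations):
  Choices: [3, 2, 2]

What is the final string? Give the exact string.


Answer: BBYBBBBY

Derivation:
Step 0: Y
Step 1: YBY  (used choices [3])
Step 2: BBYBBBBY  (used choices [2, 2])


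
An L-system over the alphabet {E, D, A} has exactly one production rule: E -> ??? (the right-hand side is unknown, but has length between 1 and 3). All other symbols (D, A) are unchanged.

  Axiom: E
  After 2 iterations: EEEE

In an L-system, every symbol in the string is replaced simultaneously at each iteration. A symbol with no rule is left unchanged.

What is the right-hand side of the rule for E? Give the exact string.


Trying E -> EE:
  Step 0: E
  Step 1: EE
  Step 2: EEEE
Matches the given result.

Answer: EE


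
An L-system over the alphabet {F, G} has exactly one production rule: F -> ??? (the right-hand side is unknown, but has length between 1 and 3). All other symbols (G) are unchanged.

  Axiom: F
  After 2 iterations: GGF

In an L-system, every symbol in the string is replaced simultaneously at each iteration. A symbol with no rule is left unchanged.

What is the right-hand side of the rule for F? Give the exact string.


Answer: GF

Derivation:
Trying F -> GF:
  Step 0: F
  Step 1: GF
  Step 2: GGF
Matches the given result.


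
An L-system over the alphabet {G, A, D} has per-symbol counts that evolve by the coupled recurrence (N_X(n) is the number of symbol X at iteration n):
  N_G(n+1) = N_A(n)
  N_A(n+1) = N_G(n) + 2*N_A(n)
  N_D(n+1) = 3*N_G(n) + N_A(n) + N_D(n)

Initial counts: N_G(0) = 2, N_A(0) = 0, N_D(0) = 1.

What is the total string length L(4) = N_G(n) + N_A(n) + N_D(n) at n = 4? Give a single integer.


Step 0: N_G=2, N_A=0, N_D=1, L=3
Step 1: N_G=0, N_A=2, N_D=7, L=9
Step 2: N_G=2, N_A=4, N_D=9, L=15
Step 3: N_G=4, N_A=10, N_D=19, L=33
Step 4: N_G=10, N_A=24, N_D=41, L=75

Answer: 75


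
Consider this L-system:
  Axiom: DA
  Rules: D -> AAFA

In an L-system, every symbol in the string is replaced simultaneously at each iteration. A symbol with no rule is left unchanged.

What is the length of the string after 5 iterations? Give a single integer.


Step 0: length = 2
Step 1: length = 5
Step 2: length = 5
Step 3: length = 5
Step 4: length = 5
Step 5: length = 5

Answer: 5


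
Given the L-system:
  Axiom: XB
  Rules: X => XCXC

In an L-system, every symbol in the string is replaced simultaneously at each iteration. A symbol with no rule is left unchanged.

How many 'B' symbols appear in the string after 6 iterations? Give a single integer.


Step 0: XB  (1 'B')
Step 1: XCXCB  (1 'B')
Step 2: XCXCCXCXCCB  (1 'B')
Step 3: XCXCCXCXCCCXCXCCXCXCCCB  (1 'B')
Step 4: XCXCCXCXCCCXCXCCXCXCCCCXCXCCXCXCCCXCXCCXCXCCCCB  (1 'B')
Step 5: XCXCCXCXCCCXCXCCXCXCCCCXCXCCXCXCCCXCXCCXCXCCCCCXCXCCXCXCCCXCXCCXCXCCCCXCXCCXCXCCCXCXCCXCXCCCCCB  (1 'B')
Step 6: XCXCCXCXCCCXCXCCXCXCCCCXCXCCXCXCCCXCXCCXCXCCCCCXCXCCXCXCCCXCXCCXCXCCCCXCXCCXCXCCCXCXCCXCXCCCCCCXCXCCXCXCCCXCXCCXCXCCCCXCXCCXCXCCCXCXCCXCXCCCCCXCXCCXCXCCCXCXCCXCXCCCCXCXCCXCXCCCXCXCCXCXCCCCCCB  (1 'B')

Answer: 1


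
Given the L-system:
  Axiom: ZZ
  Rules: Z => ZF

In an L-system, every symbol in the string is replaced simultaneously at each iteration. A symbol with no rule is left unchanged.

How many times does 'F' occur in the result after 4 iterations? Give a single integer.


Step 0: ZZ  (0 'F')
Step 1: ZFZF  (2 'F')
Step 2: ZFFZFF  (4 'F')
Step 3: ZFFFZFFF  (6 'F')
Step 4: ZFFFFZFFFF  (8 'F')

Answer: 8


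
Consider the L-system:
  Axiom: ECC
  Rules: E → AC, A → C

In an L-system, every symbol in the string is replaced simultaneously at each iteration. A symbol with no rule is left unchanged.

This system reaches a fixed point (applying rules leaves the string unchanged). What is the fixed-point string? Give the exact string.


Step 0: ECC
Step 1: ACCC
Step 2: CCCC
Step 3: CCCC  (unchanged — fixed point at step 2)

Answer: CCCC


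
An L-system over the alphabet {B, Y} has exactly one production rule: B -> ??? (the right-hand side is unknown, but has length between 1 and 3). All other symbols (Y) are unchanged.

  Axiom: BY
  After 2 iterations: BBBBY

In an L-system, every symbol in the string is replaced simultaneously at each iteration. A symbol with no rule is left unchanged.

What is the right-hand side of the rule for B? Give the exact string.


Trying B -> BB:
  Step 0: BY
  Step 1: BBY
  Step 2: BBBBY
Matches the given result.

Answer: BB


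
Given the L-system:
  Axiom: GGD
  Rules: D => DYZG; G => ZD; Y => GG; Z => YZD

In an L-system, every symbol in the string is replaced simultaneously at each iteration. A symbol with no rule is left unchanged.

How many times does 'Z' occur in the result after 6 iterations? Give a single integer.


Answer: 455

Derivation:
Final string: GGYZDDYZGDYZGGGYZDZDGGYZDDYZGDYZGGGYZDZDYZDDYZGYZDDYZGZDZDGGYZDDYZGDYZGGGYZDZDDYZGGGYZDZDZDZDGGYZDDYZGYZDDYZGDYZGGGYZDZDZDZDGGYZDDYZGYZDDYZGYZDDYZGYZDDYZGZDZDGGYZDDYZGDYZGGGYZDZDGGYZDDYZGDYZGGGYZDZDDYZGGGYZDZDZDZDGGYZDDYZGYZDDYZGYZDDYZGYZDDYZGZDZDGGYZDDYZGDYZGGGYZDZDGGYZDDYZGDYZGGGYZDZDGGYZDDYZGDYZGGGYZDZDGGYZDDYZGDYZGGGYZDZDYZDDYZGYZDDYZGZDZDGGYZDDYZGDYZGGGYZDZDDYZGGGYZDZDZDZDGGYZDDYZGYZDDYZGZDZDGGYZDDYZGDYZGGGYZDZDDYZGGGYZDZDZDZDGGYZDDYZGYZDDYZGGGYZDDYZGDYZGGGYZDZDGGYZDDYZGDYZGGGYZDZDYZDDYZGYZDDYZGZDZDGGYZDDYZGDYZGGGYZDZDDYZGGGYZDZDZDZDGGYZDDYZGYZDDYZGDYZGGGYZDZDZDZDGGYZDDYZGYZDDYZGYZDDYZGYZDDYZGZDZDGGYZDDYZGDYZGGGYZDZDGGYZDDYZGDYZGGGYZDZDDYZGGGYZDZDZDZDGGYZDDYZGYZDDYZGYZDDYZGYZDDYZGZDZDGGYZDDYZGDYZGGGYZDZDGGYZDDYZGDYZGGGYZDZDGGYZDDYZGDYZGGGYZDZDGGYZDDYZGDYZGGGYZDZDYZDDYZGYZDDYZGZDZDGGYZDDYZGDYZGGGYZDZDDYZGGGYZDZDZDZDGGYZDDYZGYZDDYZGZDZDGGYZDDYZGDYZGGGYZDZDDYZGGGYZDZDZDZDGGYZDDYZGYZDDYZGDYZGGGYZDZDZDZDGGYZDDYZGYZDDYZGYZDDYZGYZDDYZGZDZDGGYZDDYZGDYZGGGYZDZDGGYZDDYZGDYZGGGYZDZDGGYZDDYZGDYZGGGYZDZDGGYZDDYZGDYZGGGYZDZDYZDDYZGYZDDYZGZDZDGGYZDDYZGDYZGGGYZDZDDYZGGGYZDZDZDZDGGYZDDYZGYZDDYZGZDZDGGYZDDYZGDYZGGGYZDZDDYZGGGYZDZDZDZDGGYZDDYZGYZDDYZGZDZDGGYZDDYZGDYZGGGYZDZDDYZGGGYZDZDZDZDGGYZDDYZGYZDDYZGZDZDGGYZDDYZGDYZGGGYZDZDDYZGGGYZDZDZDZDGGYZDDYZGYZDDYZGGGYZDDYZGDYZGGGYZDZDGGYZDDYZGDYZGGGYZDZDYZDDYZGYZDDYZGZDZDGGYZDDYZGDYZGGGYZDZDDYZGGGYZDZDZDZDGGYZDDYZGYZDDYZGDYZGGGYZDZDZDZDGGYZDDYZGYZDDYZGYZDDYZGYZDDYZGZDZDGGYZDDYZGDYZGGGYZDZDGGYZDDYZGDYZGGGYZDZDYZDDYZGYZDDYZGZDZDGGYZDDYZGDYZGGGYZDZDDYZGGGYZDZDZDZDGGYZDDYZGYZDDYZGDYZGGGYZDZDZDZDGGYZDDYZGYZDDYZGYZDDYZGYZDDYZGZDZDGGYZDDYZGDYZGGGYZDZDGGYZDDYZGDYZGGGYZDZD
Count of 'Z': 455


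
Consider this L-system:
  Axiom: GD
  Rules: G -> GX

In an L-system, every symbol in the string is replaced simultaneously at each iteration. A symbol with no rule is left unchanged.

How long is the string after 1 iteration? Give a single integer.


Answer: 3

Derivation:
Step 0: length = 2
Step 1: length = 3


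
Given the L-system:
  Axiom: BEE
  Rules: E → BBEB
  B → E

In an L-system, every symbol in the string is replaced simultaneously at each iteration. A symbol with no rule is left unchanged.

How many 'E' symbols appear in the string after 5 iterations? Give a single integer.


Answer: 99

Derivation:
Step 0: BEE  (2 'E')
Step 1: EBBEBBBEB  (3 'E')
Step 2: BBEBEEBBEBEEEBBEBE  (9 'E')
Step 3: EEBBEBEBBEBBBEBEEBBEBEBBEBBBEBBBEBEEBBEBEBBEB  (18 'E')
Step 4: BBEBBBEBEEBBEBEBBEBEEBBEBEEEBBEBEBBEBBBEBEEBBEBEBBEBEEBBEBEEEBBEBEEEBBEBEBBEBBBEBEEBBEBEBBEBEEBBEBE  (45 'E')
Step 5: EEBBEBEEEBBEBEBBEBBBEBEEBBEBEBBEBEEBBEBEBBEBBBEBEEBBEBEBBEBBBEBBBEBEEBBEBEBBEBEEBBEBEEEBBEBEBBEBBBEBEEBBEBEBBEBEEBBEBEBBEBBBEBEEBBEBEBBEBBBEBBBEBEEBBEBEBBEBBBEBBBEBEEBBEBEBBEBEEBBEBEEEBBEBEBBEBBBEBEEBBEBEBBEBEEBBEBEBBEBBBEBEEBBEBEBBEB  (99 'E')


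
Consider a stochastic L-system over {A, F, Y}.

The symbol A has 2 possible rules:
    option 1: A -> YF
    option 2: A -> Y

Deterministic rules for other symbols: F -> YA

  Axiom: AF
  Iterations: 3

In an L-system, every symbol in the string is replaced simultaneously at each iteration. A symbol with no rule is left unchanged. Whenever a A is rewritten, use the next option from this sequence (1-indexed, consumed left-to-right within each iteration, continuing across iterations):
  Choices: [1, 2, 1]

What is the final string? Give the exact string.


Step 0: AF
Step 1: YFYA  (used choices [1])
Step 2: YYAYY  (used choices [2])
Step 3: YYYFYY  (used choices [1])

Answer: YYYFYY


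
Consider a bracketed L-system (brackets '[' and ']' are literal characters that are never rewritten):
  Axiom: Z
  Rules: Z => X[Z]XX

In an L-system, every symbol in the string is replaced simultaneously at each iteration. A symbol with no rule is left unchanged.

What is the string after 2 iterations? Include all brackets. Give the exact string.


Step 0: Z
Step 1: X[Z]XX
Step 2: X[X[Z]XX]XX

Answer: X[X[Z]XX]XX


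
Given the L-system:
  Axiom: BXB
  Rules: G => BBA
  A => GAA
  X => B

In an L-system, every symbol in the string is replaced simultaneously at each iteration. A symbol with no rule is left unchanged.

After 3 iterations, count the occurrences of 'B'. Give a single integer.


Step 0: BXB  (2 'B')
Step 1: BBB  (3 'B')
Step 2: BBB  (3 'B')
Step 3: BBB  (3 'B')

Answer: 3


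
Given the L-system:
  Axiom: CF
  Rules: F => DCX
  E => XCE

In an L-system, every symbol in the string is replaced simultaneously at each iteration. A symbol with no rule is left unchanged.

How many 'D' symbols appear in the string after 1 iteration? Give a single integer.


Step 0: CF  (0 'D')
Step 1: CDCX  (1 'D')

Answer: 1


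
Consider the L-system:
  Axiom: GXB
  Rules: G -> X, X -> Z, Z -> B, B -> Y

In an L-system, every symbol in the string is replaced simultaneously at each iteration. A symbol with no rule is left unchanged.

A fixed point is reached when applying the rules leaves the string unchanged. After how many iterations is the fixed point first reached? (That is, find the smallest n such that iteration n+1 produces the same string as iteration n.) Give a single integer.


Step 0: GXB
Step 1: XZY
Step 2: ZBY
Step 3: BYY
Step 4: YYY
Step 5: YYY  (unchanged — fixed point at step 4)

Answer: 4


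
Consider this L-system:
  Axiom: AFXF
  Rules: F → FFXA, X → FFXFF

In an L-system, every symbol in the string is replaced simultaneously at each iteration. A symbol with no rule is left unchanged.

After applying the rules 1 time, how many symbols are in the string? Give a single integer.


Step 0: length = 4
Step 1: length = 14

Answer: 14


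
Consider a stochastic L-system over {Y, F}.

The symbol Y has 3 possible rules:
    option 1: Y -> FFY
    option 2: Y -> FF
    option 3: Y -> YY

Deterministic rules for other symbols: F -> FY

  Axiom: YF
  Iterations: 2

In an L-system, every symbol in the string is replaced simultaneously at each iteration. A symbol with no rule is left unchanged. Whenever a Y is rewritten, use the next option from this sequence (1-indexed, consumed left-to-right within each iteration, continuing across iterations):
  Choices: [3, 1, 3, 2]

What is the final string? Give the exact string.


Answer: FFYYYFYFF

Derivation:
Step 0: YF
Step 1: YYFY  (used choices [3])
Step 2: FFYYYFYFF  (used choices [1, 3, 2])


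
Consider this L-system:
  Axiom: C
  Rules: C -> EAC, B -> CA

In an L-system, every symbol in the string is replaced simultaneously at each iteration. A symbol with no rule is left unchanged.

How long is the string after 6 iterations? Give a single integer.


Answer: 13

Derivation:
Step 0: length = 1
Step 1: length = 3
Step 2: length = 5
Step 3: length = 7
Step 4: length = 9
Step 5: length = 11
Step 6: length = 13


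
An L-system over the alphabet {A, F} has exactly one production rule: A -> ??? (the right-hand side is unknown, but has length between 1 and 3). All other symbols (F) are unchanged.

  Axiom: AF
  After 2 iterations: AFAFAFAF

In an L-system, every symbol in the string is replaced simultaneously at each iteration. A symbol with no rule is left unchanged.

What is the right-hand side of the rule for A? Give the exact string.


Trying A -> AFA:
  Step 0: AF
  Step 1: AFAF
  Step 2: AFAFAFAF
Matches the given result.

Answer: AFA


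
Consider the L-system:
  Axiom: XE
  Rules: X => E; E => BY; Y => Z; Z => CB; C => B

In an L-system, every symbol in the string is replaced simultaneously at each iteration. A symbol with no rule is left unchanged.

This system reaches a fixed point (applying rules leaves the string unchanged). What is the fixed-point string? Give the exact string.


Step 0: XE
Step 1: EBY
Step 2: BYBZ
Step 3: BZBCB
Step 4: BCBBBB
Step 5: BBBBBB
Step 6: BBBBBB  (unchanged — fixed point at step 5)

Answer: BBBBBB


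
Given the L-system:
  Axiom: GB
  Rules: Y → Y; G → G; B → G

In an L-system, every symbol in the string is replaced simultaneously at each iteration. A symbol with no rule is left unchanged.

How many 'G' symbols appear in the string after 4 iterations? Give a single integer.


Answer: 2

Derivation:
Step 0: GB  (1 'G')
Step 1: GG  (2 'G')
Step 2: GG  (2 'G')
Step 3: GG  (2 'G')
Step 4: GG  (2 'G')


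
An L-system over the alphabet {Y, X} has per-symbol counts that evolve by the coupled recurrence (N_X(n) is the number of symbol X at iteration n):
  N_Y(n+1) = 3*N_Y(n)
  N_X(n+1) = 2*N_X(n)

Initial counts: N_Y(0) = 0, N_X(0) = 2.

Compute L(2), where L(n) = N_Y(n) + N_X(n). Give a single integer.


Answer: 8

Derivation:
Step 0: N_Y=0, N_X=2, L=2
Step 1: N_Y=0, N_X=4, L=4
Step 2: N_Y=0, N_X=8, L=8


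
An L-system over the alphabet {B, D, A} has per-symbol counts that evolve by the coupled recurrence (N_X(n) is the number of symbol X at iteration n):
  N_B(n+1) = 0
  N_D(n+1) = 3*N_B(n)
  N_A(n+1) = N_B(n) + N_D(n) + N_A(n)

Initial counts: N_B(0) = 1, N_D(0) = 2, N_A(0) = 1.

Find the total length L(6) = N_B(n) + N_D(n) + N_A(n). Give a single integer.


Step 0: N_B=1, N_D=2, N_A=1, L=4
Step 1: N_B=0, N_D=3, N_A=4, L=7
Step 2: N_B=0, N_D=0, N_A=7, L=7
Step 3: N_B=0, N_D=0, N_A=7, L=7
Step 4: N_B=0, N_D=0, N_A=7, L=7
Step 5: N_B=0, N_D=0, N_A=7, L=7
Step 6: N_B=0, N_D=0, N_A=7, L=7

Answer: 7


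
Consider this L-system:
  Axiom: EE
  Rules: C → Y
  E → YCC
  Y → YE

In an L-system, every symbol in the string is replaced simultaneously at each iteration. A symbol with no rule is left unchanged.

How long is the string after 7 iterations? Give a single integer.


Step 0: length = 2
Step 1: length = 6
Step 2: length = 8
Step 3: length = 18
Step 4: length = 38
Step 5: length = 72
Step 6: length = 146
Step 7: length = 294

Answer: 294


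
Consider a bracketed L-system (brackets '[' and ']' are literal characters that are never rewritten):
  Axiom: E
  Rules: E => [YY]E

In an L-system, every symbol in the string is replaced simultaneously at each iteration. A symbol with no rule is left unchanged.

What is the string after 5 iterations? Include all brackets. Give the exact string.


Answer: [YY][YY][YY][YY][YY]E

Derivation:
Step 0: E
Step 1: [YY]E
Step 2: [YY][YY]E
Step 3: [YY][YY][YY]E
Step 4: [YY][YY][YY][YY]E
Step 5: [YY][YY][YY][YY][YY]E


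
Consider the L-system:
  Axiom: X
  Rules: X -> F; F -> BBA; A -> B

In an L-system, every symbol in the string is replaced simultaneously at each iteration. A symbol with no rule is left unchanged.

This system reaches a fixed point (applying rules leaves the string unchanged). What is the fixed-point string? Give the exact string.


Answer: BBB

Derivation:
Step 0: X
Step 1: F
Step 2: BBA
Step 3: BBB
Step 4: BBB  (unchanged — fixed point at step 3)


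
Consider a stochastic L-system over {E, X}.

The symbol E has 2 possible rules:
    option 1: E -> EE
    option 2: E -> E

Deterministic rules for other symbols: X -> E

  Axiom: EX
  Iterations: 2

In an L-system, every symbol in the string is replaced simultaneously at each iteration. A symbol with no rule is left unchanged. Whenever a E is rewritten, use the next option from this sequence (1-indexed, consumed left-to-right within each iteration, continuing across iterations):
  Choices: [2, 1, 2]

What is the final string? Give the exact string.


Step 0: EX
Step 1: EE  (used choices [2])
Step 2: EEE  (used choices [1, 2])

Answer: EEE


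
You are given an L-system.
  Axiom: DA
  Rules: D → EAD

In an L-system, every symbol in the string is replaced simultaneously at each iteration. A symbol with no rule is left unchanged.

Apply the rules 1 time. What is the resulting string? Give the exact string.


Answer: EADA

Derivation:
Step 0: DA
Step 1: EADA


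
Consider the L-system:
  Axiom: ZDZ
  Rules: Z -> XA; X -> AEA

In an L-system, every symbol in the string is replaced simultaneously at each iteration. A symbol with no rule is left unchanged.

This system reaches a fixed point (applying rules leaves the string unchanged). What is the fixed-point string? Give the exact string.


Step 0: ZDZ
Step 1: XADXA
Step 2: AEAADAEAA
Step 3: AEAADAEAA  (unchanged — fixed point at step 2)

Answer: AEAADAEAA


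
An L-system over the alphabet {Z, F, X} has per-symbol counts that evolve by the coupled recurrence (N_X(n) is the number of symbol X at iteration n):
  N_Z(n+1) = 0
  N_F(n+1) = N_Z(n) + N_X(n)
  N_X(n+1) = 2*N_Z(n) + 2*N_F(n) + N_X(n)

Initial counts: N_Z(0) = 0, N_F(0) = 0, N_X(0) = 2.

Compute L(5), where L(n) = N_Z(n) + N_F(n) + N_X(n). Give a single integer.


Answer: 64

Derivation:
Step 0: N_Z=0, N_F=0, N_X=2, L=2
Step 1: N_Z=0, N_F=2, N_X=2, L=4
Step 2: N_Z=0, N_F=2, N_X=6, L=8
Step 3: N_Z=0, N_F=6, N_X=10, L=16
Step 4: N_Z=0, N_F=10, N_X=22, L=32
Step 5: N_Z=0, N_F=22, N_X=42, L=64


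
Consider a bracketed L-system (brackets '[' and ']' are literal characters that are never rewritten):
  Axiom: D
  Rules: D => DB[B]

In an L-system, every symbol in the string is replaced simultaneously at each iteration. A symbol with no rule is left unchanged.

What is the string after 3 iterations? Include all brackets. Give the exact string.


Answer: DB[B]B[B]B[B]

Derivation:
Step 0: D
Step 1: DB[B]
Step 2: DB[B]B[B]
Step 3: DB[B]B[B]B[B]


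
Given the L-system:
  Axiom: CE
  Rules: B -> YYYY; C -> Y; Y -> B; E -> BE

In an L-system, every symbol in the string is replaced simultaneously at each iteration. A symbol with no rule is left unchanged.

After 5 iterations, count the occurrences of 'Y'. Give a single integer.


Answer: 36

Derivation:
Step 0: CE  (0 'Y')
Step 1: YBE  (1 'Y')
Step 2: BYYYYBE  (4 'Y')
Step 3: YYYYBBBBYYYYBE  (8 'Y')
Step 4: BBBBYYYYYYYYYYYYYYYYBBBBYYYYBE  (20 'Y')
Step 5: YYYYYYYYYYYYYYYYBBBBBBBBBBBBBBBBYYYYYYYYYYYYYYYYBBBBYYYYBE  (36 'Y')


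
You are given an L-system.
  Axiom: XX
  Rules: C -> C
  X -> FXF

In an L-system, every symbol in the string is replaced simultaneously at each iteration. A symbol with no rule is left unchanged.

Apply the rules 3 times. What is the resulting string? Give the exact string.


Step 0: XX
Step 1: FXFFXF
Step 2: FFXFFFFXFF
Step 3: FFFXFFFFFFXFFF

Answer: FFFXFFFFFFXFFF


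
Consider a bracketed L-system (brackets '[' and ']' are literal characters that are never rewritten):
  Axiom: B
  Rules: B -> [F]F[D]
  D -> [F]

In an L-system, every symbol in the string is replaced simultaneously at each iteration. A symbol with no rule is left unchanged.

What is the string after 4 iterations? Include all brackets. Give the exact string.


Step 0: B
Step 1: [F]F[D]
Step 2: [F]F[[F]]
Step 3: [F]F[[F]]
Step 4: [F]F[[F]]

Answer: [F]F[[F]]


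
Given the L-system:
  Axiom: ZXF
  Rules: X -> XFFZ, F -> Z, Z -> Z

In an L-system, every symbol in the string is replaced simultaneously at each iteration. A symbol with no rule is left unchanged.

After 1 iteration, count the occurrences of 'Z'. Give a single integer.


Answer: 3

Derivation:
Step 0: ZXF  (1 'Z')
Step 1: ZXFFZZ  (3 'Z')


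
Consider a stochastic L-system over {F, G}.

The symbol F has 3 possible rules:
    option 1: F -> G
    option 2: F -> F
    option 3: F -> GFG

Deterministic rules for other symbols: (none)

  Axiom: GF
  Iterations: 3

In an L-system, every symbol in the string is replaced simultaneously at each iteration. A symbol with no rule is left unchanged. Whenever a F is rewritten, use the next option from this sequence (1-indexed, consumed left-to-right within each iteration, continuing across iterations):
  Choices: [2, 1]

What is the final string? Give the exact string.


Answer: GG

Derivation:
Step 0: GF
Step 1: GF  (used choices [2])
Step 2: GG  (used choices [1])
Step 3: GG  (used choices [])


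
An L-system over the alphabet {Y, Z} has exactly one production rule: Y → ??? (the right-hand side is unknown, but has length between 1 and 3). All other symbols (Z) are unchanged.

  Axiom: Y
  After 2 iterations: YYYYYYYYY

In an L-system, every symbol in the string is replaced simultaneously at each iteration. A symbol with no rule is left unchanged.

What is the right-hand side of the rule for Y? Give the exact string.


Trying Y → YYY:
  Step 0: Y
  Step 1: YYY
  Step 2: YYYYYYYYY
Matches the given result.

Answer: YYY


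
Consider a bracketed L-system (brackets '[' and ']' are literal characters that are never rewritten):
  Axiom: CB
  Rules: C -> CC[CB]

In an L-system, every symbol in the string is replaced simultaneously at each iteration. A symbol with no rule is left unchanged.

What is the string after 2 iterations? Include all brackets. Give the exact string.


Step 0: CB
Step 1: CC[CB]B
Step 2: CC[CB]CC[CB][CC[CB]B]B

Answer: CC[CB]CC[CB][CC[CB]B]B
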